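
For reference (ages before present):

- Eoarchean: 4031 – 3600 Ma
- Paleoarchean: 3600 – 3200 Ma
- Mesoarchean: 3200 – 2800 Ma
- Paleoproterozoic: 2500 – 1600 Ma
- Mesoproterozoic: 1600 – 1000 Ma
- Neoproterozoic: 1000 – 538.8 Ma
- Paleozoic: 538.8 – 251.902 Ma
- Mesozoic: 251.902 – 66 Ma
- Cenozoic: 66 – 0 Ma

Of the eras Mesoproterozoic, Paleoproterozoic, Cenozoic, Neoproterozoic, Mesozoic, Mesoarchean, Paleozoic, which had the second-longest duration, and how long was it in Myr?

Start − end for each: Mesoproterozoic 1600 − 1000 = 600; Paleoproterozoic 2500 − 1600 = 900; Cenozoic 66 − 0 = 66; Neoproterozoic 1000 − 538.8 = 461.2; Mesozoic 251.902 − 66 = 185.902; Mesoarchean 3200 − 2800 = 400; Paleozoic 538.8 − 251.902 = 286.898.
Ranking these from longest: Paleoproterozoic > Mesoproterozoic > Neoproterozoic > Mesoarchean > Paleozoic > Mesozoic > Cenozoic.
Position 2 in that ranking is Mesoproterozoic, which lasted 600 Myr.

Mesoproterozoic, 600 million years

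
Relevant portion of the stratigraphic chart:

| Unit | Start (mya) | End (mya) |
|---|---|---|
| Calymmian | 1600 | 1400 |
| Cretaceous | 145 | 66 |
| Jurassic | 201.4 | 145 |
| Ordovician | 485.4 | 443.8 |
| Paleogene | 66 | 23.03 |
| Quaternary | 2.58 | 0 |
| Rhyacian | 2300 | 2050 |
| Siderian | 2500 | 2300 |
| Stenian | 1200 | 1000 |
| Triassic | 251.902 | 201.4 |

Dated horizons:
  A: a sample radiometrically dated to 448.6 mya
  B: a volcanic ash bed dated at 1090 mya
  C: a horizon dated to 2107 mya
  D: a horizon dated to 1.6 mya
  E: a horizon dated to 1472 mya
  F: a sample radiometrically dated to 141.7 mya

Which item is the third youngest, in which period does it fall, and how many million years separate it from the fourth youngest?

A, in the Ordovician; 641.4 million years to B

Smaller Ma means younger, so youngest first: D 1.6 < F 141.7 < A 448.6 < B 1090 < E 1472 < C 2107.
Counting 3 along gives A (448.6 Ma); the excerpt puts that inside the Ordovician, 485.4–443.8 Ma.
Next in line is B (1090 Ma), and 1090 − 448.6 = 641.4 Myr.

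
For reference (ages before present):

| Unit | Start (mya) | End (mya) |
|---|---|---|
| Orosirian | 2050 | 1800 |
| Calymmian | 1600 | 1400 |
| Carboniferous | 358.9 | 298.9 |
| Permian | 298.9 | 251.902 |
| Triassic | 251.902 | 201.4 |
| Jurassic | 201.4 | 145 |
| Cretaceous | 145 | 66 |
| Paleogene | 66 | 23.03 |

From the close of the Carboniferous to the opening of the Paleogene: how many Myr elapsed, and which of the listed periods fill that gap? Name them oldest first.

End of Carboniferous = 298.9 Ma; start of Paleogene = 66 Ma.
Gap = 298.9 − 66 = 232.9 Myr.
Periods wholly inside 298.9–66 Ma: Permian (298.9–251.902), Triassic (251.902–201.4), Jurassic (201.4–145), Cretaceous (145–66).

232.9 million years; Permian, Triassic, Jurassic, Cretaceous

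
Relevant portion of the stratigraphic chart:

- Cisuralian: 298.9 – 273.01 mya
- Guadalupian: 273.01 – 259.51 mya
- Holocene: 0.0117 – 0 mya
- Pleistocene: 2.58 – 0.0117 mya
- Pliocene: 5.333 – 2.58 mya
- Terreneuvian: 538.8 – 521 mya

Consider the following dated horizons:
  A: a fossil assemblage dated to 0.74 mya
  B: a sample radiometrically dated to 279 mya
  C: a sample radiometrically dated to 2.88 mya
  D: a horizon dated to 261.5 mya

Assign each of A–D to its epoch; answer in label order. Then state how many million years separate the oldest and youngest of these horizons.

A — Pleistocene; B — Cisuralian; C — Pliocene; D — Guadalupian; span 278.26 million years

A: 0.74 Ma lies in 2.58–0.0117 Ma, so Pleistocene.
B: 279 Ma lies in 298.9–273.01 Ma, so Cisuralian.
C: 2.88 Ma lies in 5.333–2.58 Ma, so Pliocene.
D: 261.5 Ma lies in 273.01–259.51 Ma, so Guadalupian.
Oldest = 279 Ma, youngest = 0.74 Ma → span 278.26 Myr.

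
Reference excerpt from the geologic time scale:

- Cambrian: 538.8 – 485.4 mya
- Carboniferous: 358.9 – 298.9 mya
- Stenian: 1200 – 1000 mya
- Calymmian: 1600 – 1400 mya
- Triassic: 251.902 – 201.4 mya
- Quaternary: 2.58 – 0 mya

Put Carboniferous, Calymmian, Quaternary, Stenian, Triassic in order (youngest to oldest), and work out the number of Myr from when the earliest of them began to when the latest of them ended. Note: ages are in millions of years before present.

Quaternary, Triassic, Carboniferous, Stenian, Calymmian; total span 1600 Myr

Start ages (Ma): Calymmian 1600, Stenian 1200, Carboniferous 358.9, Triassic 251.902, Quaternary 2.58.
Ordered youngest to oldest: Quaternary, Triassic, Carboniferous, Stenian, Calymmian.
Span = 1600 − 0 = 1600 Myr.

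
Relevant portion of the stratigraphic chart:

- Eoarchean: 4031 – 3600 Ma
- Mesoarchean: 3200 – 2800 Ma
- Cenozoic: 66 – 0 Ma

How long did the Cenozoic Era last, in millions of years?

66 − 0 = 66 million years.

66 million years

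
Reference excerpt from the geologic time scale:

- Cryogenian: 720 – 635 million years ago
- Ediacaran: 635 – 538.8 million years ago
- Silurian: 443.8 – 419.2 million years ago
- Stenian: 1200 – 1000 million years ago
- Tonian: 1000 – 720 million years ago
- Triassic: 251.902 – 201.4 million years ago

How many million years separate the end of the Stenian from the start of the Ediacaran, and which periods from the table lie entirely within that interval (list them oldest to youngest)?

End of Stenian = 1000 Ma; start of Ediacaran = 635 Ma.
Gap = 1000 − 635 = 365 Myr.
Periods wholly inside 1000–635 Ma: Tonian (1000–720), Cryogenian (720–635).

365 million years; Tonian, Cryogenian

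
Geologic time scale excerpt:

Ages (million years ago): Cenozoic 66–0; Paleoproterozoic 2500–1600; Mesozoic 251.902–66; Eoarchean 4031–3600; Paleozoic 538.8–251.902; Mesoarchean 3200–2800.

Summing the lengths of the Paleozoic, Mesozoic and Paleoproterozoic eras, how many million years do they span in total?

Duration is start − end for each: (538.8 − 251.902) + (251.902 − 66) + (2500 − 1600).
That is 286.898 + 185.902 + 900, which totals 1372.8 million years.

1372.8 million years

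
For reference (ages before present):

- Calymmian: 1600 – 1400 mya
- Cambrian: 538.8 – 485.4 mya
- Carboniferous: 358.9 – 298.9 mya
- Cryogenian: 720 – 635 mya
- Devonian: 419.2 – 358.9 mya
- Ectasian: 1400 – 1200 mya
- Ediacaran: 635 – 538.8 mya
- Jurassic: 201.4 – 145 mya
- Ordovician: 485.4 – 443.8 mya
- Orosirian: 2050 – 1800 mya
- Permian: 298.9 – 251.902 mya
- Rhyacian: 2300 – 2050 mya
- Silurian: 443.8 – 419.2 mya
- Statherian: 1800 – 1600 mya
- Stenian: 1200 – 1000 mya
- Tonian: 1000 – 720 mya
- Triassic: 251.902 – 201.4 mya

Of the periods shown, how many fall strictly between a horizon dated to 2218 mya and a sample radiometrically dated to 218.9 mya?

14

2218 Ma sits inside the Rhyacian (2300–2050) and 218.9 Ma inside the Triassic (251.902–201.4); neither of those is wholly between the two dates.
The listed periods lying completely between them are Orosirian, Statherian, Calymmian, Ectasian, Stenian, Tonian, Cryogenian, Ediacaran, Cambrian, Ordovician, Silurian, Devonian, Carboniferous, Permian — 14 in all.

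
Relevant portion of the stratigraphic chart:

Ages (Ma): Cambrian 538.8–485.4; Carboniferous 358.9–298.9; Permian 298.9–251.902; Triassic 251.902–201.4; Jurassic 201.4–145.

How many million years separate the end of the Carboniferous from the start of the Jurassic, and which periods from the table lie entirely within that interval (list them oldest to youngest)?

End of Carboniferous = 298.9 Ma; start of Jurassic = 201.4 Ma.
Gap = 298.9 − 201.4 = 97.5 Myr.
Periods wholly inside 298.9–201.4 Ma: Permian (298.9–251.902), Triassic (251.902–201.4).

97.5 million years; Permian, Triassic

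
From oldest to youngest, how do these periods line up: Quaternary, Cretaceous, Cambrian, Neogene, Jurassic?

Cambrian → Jurassic → Cretaceous → Neogene → Quaternary

Group by era (each group listed oldest first) — Paleozoic: Cambrian; Mesozoic: Jurassic, Cretaceous; Cenozoic: Neogene, Quaternary. The eras run Paleozoic → Mesozoic → Cenozoic. Concatenating the groups in that era order gives oldest to youngest directly.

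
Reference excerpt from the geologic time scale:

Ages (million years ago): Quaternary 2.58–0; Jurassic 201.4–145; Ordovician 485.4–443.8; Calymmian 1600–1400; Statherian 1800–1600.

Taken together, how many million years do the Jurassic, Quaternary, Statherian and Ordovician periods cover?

Each duration: Jurassic = 56.4; Quaternary = 2.58; Statherian = 200; Ordovician = 41.6.
Sum: 56.4 + 2.58 + 200 + 41.6 = 300.58 Myr.

300.58 million years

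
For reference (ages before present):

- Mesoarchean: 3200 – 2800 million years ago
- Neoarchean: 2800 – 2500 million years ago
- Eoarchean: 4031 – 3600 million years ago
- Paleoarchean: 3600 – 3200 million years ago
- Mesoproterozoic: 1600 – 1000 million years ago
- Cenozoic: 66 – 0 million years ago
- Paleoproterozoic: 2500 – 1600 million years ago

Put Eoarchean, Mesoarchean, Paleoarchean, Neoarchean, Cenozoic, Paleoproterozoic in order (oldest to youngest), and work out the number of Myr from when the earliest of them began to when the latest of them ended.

Eoarchean → Paleoarchean → Mesoarchean → Neoarchean → Paleoproterozoic → Cenozoic; total span 4031 Myr

From the excerpt: Eoarchean 4031–3600; Mesoarchean 3200–2800; Paleoarchean 3600–3200; Neoarchean 2800–2500; Cenozoic 66–0; Paleoproterozoic 2500–1600 (Ma).
Larger Ma is earlier, so the oldest is Eoarchean and the youngest is Cenozoic; oldest to youngest: Eoarchean, Paleoarchean, Mesoarchean, Neoarchean, Paleoproterozoic, Cenozoic.
Oldest start 4031 minus youngest end 0 gives 4031 Myr overall.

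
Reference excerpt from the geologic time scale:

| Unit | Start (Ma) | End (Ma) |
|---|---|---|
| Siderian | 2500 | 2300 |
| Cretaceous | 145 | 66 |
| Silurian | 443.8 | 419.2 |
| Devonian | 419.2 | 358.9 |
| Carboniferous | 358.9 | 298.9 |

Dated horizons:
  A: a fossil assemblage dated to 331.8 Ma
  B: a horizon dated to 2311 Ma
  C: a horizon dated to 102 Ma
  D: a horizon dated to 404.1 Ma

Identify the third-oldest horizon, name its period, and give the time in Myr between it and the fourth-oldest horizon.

Sorted oldest-first by Ma: B (2311), D (404.1), A (331.8), C (102).
The third oldest is A at 331.8 Ma, which lies in 358.9–298.9 Ma: the Carboniferous.
The fourth oldest is C at 102 Ma; separation = |331.8 − 102| = 229.8 Myr.

A, in the Carboniferous; 229.8 million years to C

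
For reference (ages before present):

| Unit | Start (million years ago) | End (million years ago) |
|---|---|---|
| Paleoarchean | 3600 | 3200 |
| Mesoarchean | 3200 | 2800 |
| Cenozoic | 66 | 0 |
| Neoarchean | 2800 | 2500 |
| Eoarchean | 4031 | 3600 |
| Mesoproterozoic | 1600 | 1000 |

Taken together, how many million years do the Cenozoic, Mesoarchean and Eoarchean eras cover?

897 million years

Each duration: Cenozoic = 66; Mesoarchean = 400; Eoarchean = 431.
Sum: 66 + 400 + 431 = 897 Myr.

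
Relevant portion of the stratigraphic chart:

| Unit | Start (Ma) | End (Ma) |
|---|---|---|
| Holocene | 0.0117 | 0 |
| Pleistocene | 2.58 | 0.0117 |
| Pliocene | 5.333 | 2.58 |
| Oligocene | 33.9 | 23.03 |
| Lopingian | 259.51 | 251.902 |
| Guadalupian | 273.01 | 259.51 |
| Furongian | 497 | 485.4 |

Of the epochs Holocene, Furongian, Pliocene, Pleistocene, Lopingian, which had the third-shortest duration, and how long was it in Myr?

Start − end for each: Holocene 0.0117 − 0 = 0.0117; Furongian 497 − 485.4 = 11.6; Pliocene 5.333 − 2.58 = 2.753; Pleistocene 2.58 − 0.0117 = 2.5683; Lopingian 259.51 − 251.902 = 7.608.
Ranking these from shortest: Holocene < Pleistocene < Pliocene < Lopingian < Furongian.
Position 3 in that ranking is Pliocene, which lasted 2.753 Myr.

Pliocene, 2.753 million years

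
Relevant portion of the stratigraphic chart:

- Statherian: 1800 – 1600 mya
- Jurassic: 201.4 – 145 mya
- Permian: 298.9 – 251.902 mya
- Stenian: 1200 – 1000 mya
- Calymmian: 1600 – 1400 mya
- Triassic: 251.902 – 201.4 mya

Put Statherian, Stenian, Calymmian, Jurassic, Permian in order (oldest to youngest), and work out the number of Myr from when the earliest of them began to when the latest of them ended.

Start ages (Ma): Statherian 1800, Calymmian 1600, Stenian 1200, Permian 298.9, Jurassic 201.4.
Ordered oldest to youngest: Statherian, Calymmian, Stenian, Permian, Jurassic.
Span = 1800 − 145 = 1655 Myr.

Statherian, Calymmian, Stenian, Permian, Jurassic; total span 1655 Myr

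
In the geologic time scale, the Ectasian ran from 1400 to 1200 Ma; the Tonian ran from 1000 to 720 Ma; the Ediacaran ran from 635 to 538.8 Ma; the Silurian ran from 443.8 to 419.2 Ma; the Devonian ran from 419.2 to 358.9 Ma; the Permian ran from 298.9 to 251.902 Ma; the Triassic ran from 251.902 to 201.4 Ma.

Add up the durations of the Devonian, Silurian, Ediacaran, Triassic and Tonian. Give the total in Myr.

511.602 million years

Duration is start − end for each: (419.2 − 358.9) + (443.8 − 419.2) + (635 − 538.8) + (251.902 − 201.4) + (1000 − 720).
That is 60.3 + 24.6 + 96.2 + 50.502 + 280, which totals 511.602 million years.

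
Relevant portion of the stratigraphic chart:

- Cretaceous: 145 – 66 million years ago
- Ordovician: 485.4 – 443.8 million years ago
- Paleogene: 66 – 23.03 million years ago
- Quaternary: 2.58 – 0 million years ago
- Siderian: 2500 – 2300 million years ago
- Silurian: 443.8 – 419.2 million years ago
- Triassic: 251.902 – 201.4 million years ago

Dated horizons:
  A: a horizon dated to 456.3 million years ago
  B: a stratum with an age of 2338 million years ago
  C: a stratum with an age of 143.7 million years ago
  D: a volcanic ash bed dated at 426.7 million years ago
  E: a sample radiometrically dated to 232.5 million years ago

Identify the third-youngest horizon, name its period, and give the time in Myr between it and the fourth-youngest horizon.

D, in the Silurian; 29.6 million years to A

Sorted youngest-first by Ma: C (143.7), E (232.5), D (426.7), A (456.3), B (2338).
The third youngest is D at 426.7 Ma, which lies in 443.8–419.2 Ma: the Silurian.
The fourth youngest is A at 456.3 Ma; separation = |426.7 − 456.3| = 29.6 Myr.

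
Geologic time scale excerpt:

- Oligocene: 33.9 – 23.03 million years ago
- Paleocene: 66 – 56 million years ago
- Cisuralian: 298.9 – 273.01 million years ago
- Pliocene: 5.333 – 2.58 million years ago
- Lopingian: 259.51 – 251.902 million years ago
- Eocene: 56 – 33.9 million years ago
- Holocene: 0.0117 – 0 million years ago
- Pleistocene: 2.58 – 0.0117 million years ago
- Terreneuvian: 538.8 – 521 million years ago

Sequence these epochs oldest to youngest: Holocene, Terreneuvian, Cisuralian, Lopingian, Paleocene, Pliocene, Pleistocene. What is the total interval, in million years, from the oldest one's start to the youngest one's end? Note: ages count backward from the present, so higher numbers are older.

Start ages (Ma): Terreneuvian 538.8, Cisuralian 298.9, Lopingian 259.51, Paleocene 66, Pliocene 5.333, Pleistocene 2.58, Holocene 0.0117.
Ordered oldest to youngest: Terreneuvian, Cisuralian, Lopingian, Paleocene, Pliocene, Pleistocene, Holocene.
Span = 538.8 − 0 = 538.8 Myr.

Terreneuvian → Cisuralian → Lopingian → Paleocene → Pliocene → Pleistocene → Holocene; total span 538.8 Myr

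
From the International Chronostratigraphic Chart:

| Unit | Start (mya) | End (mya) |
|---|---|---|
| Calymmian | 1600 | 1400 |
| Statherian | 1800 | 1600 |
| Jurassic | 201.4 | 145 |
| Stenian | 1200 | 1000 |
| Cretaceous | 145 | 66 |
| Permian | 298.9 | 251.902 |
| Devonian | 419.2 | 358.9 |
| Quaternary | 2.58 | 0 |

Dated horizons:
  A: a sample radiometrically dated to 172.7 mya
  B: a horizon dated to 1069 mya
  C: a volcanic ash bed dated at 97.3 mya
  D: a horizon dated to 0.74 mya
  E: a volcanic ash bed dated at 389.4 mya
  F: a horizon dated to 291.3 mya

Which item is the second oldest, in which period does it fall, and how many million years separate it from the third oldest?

Sorted oldest-first by Ma: B (1069), E (389.4), F (291.3), A (172.7), C (97.3), D (0.74).
The second oldest is E at 389.4 Ma, which lies in 419.2–358.9 Ma: the Devonian.
The third oldest is F at 291.3 Ma; separation = |389.4 − 291.3| = 98.1 Myr.

E, in the Devonian; 98.1 million years to F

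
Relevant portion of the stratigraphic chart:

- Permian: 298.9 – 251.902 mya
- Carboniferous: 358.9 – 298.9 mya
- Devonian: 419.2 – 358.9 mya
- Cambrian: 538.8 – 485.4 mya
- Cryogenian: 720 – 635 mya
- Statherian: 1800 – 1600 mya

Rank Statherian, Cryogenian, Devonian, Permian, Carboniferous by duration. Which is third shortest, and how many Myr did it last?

Start − end for each: Statherian 1800 − 1600 = 200; Cryogenian 720 − 635 = 85; Devonian 419.2 − 358.9 = 60.3; Permian 298.9 − 251.902 = 46.998; Carboniferous 358.9 − 298.9 = 60.
Ranking these from shortest: Permian < Carboniferous < Devonian < Cryogenian < Statherian.
Position 3 in that ranking is Devonian, which lasted 60.3 Myr.

Devonian, 60.3 million years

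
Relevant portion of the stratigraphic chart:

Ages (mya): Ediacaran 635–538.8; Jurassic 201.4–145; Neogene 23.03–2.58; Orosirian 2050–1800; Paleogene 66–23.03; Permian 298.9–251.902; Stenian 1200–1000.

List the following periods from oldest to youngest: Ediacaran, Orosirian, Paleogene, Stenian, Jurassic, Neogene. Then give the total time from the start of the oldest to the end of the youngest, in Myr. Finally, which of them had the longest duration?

From the excerpt: Ediacaran 635–538.8; Orosirian 2050–1800; Paleogene 66–23.03; Stenian 1200–1000; Jurassic 201.4–145; Neogene 23.03–2.58 (Ma).
Larger Ma is earlier, so the oldest is Orosirian and the youngest is Neogene; oldest to youngest: Orosirian, Stenian, Ediacaran, Jurassic, Paleogene, Neogene.
Oldest start 2050 minus youngest end 2.58 gives 2047.42 Myr overall.
Individual lengths (start − end): Jurassic 56.4; Ediacaran 96.2; Stenian 200; Paleogene 42.97; Neogene 20.45; Orosirian 250. The largest is Orosirian at 250 Myr.

Orosirian, Stenian, Ediacaran, Jurassic, Paleogene, Neogene; total span 2047.42 Myr; longest is Orosirian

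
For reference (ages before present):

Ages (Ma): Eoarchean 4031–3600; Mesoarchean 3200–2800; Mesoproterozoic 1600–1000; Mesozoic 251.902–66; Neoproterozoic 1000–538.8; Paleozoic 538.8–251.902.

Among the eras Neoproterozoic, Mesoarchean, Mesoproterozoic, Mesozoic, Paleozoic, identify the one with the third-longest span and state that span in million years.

Durations: Neoproterozoic 461.2; Mesoarchean 400; Mesoproterozoic 600; Mesozoic 185.902; Paleozoic 286.898 Myr.
Sorted longest-first: Mesoproterozoic (600), Neoproterozoic (461.2), Mesoarchean (400), Paleozoic (286.898), Mesozoic (185.902).
The third longest is Mesoarchean at 400 Myr.

Mesoarchean, 400 million years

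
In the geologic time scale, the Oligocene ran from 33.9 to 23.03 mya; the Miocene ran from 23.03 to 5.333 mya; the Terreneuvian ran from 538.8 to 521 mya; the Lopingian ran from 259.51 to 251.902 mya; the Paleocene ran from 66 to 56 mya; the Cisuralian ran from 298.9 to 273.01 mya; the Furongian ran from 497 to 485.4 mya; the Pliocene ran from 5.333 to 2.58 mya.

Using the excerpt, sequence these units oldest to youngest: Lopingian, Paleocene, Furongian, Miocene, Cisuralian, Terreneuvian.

Terreneuvian, then Furongian, then Cisuralian, then Lopingian, then Paleocene, then Miocene

Sorting by start age (descending Ma, since larger Ma = older): Terreneuvian began 538.8, Furongian began 497, Cisuralian began 298.9, Lopingian began 259.51, Paleocene began 66, Miocene began 23.03.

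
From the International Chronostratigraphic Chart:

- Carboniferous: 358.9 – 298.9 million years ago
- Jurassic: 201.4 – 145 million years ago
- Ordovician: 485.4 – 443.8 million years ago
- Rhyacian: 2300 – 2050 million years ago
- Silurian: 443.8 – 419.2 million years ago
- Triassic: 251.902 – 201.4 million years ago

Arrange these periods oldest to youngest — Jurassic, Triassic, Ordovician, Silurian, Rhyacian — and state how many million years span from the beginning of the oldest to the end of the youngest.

From the excerpt: Jurassic 201.4–145; Triassic 251.902–201.4; Ordovician 485.4–443.8; Silurian 443.8–419.2; Rhyacian 2300–2050 (Ma).
Larger Ma is earlier, so the oldest is Rhyacian and the youngest is Jurassic; oldest to youngest: Rhyacian, Ordovician, Silurian, Triassic, Jurassic.
Oldest start 2300 minus youngest end 145 gives 2155 Myr overall.

Rhyacian, Ordovician, Silurian, Triassic, Jurassic; total span 2155 Myr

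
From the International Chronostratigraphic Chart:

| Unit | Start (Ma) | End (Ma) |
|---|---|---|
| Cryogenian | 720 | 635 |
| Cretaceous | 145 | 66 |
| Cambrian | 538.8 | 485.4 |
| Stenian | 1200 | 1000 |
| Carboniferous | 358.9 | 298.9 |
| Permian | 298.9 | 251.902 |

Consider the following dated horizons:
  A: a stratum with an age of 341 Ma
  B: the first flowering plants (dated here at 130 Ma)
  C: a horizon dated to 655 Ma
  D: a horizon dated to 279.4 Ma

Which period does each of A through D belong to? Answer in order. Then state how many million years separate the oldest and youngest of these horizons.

A — Carboniferous; B — Cretaceous; C — Cryogenian; D — Permian; span 525 million years

A: 341 Ma lies in 358.9–298.9 Ma, so Carboniferous.
B: 130 Ma lies in 145–66 Ma, so Cretaceous.
C: 655 Ma lies in 720–635 Ma, so Cryogenian.
D: 279.4 Ma lies in 298.9–251.902 Ma, so Permian.
Oldest = 655 Ma, youngest = 130 Ma → span 525 Myr.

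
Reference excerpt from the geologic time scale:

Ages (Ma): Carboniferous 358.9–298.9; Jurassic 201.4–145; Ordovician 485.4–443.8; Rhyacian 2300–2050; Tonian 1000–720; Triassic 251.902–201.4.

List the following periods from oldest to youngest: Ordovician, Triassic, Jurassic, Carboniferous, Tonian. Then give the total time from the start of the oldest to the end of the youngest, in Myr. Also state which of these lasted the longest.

Start ages (Ma): Tonian 1000, Ordovician 485.4, Carboniferous 358.9, Triassic 251.902, Jurassic 201.4.
Ordered oldest to youngest: Tonian, Ordovician, Carboniferous, Triassic, Jurassic.
Span = 1000 − 145 = 855 Myr.
Durations: Triassic 50.502, Jurassic 56.4, Carboniferous 60, Tonian 280, Ordovician 41.6 → longest is Tonian (280 Myr).

Tonian → Ordovician → Carboniferous → Triassic → Jurassic; total span 855 Myr; longest is Tonian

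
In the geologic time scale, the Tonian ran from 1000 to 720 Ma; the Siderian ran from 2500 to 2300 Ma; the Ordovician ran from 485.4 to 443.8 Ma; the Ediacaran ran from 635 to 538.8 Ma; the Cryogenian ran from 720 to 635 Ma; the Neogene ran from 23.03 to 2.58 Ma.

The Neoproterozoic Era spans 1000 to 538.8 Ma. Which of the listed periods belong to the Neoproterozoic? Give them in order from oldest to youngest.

Tonian, Cryogenian, Ediacaran

Periods with both bounds inside 1000–538.8 Ma: Tonian (1000–720), Cryogenian (720–635), Ediacaran (635–538.8).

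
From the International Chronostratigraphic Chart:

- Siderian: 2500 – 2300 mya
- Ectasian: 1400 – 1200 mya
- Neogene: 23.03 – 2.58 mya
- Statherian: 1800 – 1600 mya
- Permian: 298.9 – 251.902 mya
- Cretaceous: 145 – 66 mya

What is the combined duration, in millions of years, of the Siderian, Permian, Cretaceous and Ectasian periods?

Each duration: Siderian = 200; Permian = 46.998; Cretaceous = 79; Ectasian = 200.
Sum: 200 + 46.998 + 79 + 200 = 525.998 Myr.

525.998 million years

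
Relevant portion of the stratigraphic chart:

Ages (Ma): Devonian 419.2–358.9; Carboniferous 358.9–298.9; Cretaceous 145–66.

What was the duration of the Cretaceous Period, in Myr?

79 million years

145 − 66 = 79 million years.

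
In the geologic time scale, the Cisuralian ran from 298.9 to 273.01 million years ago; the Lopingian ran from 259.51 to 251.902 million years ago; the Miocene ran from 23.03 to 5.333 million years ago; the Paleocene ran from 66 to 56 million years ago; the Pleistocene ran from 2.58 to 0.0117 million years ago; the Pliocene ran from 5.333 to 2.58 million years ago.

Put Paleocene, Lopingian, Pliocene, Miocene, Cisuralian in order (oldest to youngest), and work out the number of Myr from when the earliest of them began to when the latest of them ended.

Cisuralian, Lopingian, Paleocene, Miocene, Pliocene; total span 296.32 Myr

From the excerpt: Paleocene 66–56; Lopingian 259.51–251.902; Pliocene 5.333–2.58; Miocene 23.03–5.333; Cisuralian 298.9–273.01 (Ma).
Larger Ma is earlier, so the oldest is Cisuralian and the youngest is Pliocene; oldest to youngest: Cisuralian, Lopingian, Paleocene, Miocene, Pliocene.
Oldest start 298.9 minus youngest end 2.58 gives 296.32 Myr overall.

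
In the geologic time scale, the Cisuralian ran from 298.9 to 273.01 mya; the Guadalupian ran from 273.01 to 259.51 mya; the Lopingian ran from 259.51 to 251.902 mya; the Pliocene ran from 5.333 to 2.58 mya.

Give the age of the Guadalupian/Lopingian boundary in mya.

259.51 mya

The Guadalupian ends and the Lopingian begins at 259.51 mya.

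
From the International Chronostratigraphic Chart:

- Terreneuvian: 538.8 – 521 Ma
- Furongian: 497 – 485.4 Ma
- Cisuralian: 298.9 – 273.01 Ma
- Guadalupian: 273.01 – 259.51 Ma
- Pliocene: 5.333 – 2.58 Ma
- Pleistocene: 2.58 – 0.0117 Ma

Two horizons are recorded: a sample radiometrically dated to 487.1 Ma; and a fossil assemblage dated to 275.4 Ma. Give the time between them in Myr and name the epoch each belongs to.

Elapsed time: 487.1 − 275.4 = 211.7 Myr.
487.1 Ma lies within 497–485.4 Ma: Furongian.
275.4 Ma lies within 298.9–273.01 Ma: Cisuralian.

211.7 million years apart; the first in the Furongian, the second in the Cisuralian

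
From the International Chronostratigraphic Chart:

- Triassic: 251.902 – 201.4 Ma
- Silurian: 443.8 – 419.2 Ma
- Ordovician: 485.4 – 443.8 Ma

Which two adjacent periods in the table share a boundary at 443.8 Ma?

The Ordovician ends at 443.8 Ma and the Silurian begins at 443.8 Ma, so they share that boundary.

Ordovician and Silurian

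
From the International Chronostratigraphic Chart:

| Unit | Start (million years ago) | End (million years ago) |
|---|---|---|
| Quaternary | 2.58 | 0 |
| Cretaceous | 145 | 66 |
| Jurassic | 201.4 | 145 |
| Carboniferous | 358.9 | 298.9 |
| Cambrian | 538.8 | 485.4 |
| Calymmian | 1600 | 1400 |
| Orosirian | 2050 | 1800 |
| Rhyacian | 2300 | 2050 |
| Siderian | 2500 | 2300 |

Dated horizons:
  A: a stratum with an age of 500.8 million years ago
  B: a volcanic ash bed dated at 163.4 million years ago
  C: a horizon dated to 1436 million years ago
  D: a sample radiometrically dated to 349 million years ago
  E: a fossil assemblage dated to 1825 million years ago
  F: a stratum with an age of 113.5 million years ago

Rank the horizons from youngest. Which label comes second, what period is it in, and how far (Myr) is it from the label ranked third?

Sorted youngest-first by Ma: F (113.5), B (163.4), D (349), A (500.8), C (1436), E (1825).
The second youngest is B at 163.4 Ma, which lies in 201.4–145 Ma: the Jurassic.
The third youngest is D at 349 Ma; separation = |163.4 − 349| = 185.6 Myr.

B, in the Jurassic; 185.6 million years to D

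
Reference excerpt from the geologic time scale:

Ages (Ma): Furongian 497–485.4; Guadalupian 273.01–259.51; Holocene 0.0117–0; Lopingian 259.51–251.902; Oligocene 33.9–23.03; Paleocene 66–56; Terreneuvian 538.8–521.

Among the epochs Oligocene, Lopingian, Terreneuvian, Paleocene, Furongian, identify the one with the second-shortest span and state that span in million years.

Paleocene, 10 million years

Start − end for each: Oligocene 33.9 − 23.03 = 10.87; Lopingian 259.51 − 251.902 = 7.608; Terreneuvian 538.8 − 521 = 17.8; Paleocene 66 − 56 = 10; Furongian 497 − 485.4 = 11.6.
Ranking these from shortest: Lopingian < Paleocene < Oligocene < Furongian < Terreneuvian.
Position 2 in that ranking is Paleocene, which lasted 10 Myr.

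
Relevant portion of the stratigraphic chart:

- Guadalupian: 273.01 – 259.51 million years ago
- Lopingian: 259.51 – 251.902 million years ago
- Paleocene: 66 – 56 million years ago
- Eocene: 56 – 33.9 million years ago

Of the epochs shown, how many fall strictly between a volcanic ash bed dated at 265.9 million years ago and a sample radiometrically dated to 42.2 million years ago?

265.9 Ma sits inside the Guadalupian (273.01–259.51) and 42.2 Ma inside the Eocene (56–33.9); neither of those is wholly between the two dates.
The listed epochs lying completely between them are Lopingian, Paleocene — 2 in all.

2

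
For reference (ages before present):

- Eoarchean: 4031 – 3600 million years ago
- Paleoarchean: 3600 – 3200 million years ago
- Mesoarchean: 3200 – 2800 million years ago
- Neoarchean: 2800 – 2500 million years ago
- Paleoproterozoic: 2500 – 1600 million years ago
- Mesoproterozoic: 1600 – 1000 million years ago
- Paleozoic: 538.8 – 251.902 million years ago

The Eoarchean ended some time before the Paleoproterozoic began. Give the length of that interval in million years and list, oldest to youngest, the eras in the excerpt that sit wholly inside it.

1100 million years; Paleoarchean, Mesoarchean, Neoarchean

End of Eoarchean = 3600 Ma; start of Paleoproterozoic = 2500 Ma.
Gap = 3600 − 2500 = 1100 Myr.
Eras wholly inside 3600–2500 Ma: Paleoarchean (3600–3200), Mesoarchean (3200–2800), Neoarchean (2800–2500).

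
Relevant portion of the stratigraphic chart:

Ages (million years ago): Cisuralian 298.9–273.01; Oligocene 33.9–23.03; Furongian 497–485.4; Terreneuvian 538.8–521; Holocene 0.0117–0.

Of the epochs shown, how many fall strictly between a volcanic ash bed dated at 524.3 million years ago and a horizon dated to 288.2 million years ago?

The older date is 524.3 Ma and the younger is 288.2 Ma.
Epochs with start < 524.3 and end > 288.2 Ma: Furongian (497–485.4).
That is 1 complete epoch.

1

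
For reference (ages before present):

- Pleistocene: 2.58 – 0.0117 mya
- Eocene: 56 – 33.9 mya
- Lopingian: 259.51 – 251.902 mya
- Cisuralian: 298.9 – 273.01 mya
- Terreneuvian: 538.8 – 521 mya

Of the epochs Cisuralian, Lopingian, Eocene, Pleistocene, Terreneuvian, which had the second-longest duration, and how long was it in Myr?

Eocene, 22.1 million years

Start − end for each: Cisuralian 298.9 − 273.01 = 25.89; Lopingian 259.51 − 251.902 = 7.608; Eocene 56 − 33.9 = 22.1; Pleistocene 2.58 − 0.0117 = 2.5683; Terreneuvian 538.8 − 521 = 17.8.
Ranking these from longest: Cisuralian > Eocene > Terreneuvian > Lopingian > Pleistocene.
Position 2 in that ranking is Eocene, which lasted 22.1 Myr.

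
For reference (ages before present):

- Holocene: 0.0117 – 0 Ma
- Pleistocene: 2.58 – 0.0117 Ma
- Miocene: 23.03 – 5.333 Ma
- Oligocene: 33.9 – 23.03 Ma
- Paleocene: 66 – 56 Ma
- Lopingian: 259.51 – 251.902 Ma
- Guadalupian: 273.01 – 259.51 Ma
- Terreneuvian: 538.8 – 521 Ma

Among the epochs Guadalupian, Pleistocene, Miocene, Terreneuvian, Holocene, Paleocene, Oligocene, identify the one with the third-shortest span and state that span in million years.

Durations: Guadalupian 13.5; Pleistocene 2.5683; Miocene 17.697; Terreneuvian 17.8; Holocene 0.0117; Paleocene 10; Oligocene 10.87 Myr.
Sorted shortest-first: Holocene (0.0117), Pleistocene (2.5683), Paleocene (10), Oligocene (10.87), Guadalupian (13.5), Miocene (17.697), Terreneuvian (17.8).
The third shortest is Paleocene at 10 Myr.

Paleocene, 10 million years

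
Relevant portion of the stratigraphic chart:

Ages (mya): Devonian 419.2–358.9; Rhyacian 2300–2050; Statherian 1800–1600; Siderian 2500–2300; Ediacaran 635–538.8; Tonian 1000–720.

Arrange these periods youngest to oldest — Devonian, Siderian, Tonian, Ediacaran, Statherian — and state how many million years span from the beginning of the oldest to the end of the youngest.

From the excerpt: Devonian 419.2–358.9; Siderian 2500–2300; Tonian 1000–720; Ediacaran 635–538.8; Statherian 1800–1600 (Ma).
Larger Ma is earlier, so the oldest is Siderian and the youngest is Devonian; youngest to oldest: Devonian, Ediacaran, Tonian, Statherian, Siderian.
Oldest start 2500 minus youngest end 358.9 gives 2141.1 Myr overall.

Devonian → Ediacaran → Tonian → Statherian → Siderian; total span 2141.1 Myr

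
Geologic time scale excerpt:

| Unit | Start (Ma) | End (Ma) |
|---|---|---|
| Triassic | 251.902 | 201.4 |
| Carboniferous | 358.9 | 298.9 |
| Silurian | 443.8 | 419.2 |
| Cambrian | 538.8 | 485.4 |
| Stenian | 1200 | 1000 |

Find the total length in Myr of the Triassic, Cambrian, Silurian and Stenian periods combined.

Each duration: Triassic = 50.502; Cambrian = 53.4; Silurian = 24.6; Stenian = 200.
Sum: 50.502 + 53.4 + 24.6 + 200 = 328.502 Myr.

328.502 million years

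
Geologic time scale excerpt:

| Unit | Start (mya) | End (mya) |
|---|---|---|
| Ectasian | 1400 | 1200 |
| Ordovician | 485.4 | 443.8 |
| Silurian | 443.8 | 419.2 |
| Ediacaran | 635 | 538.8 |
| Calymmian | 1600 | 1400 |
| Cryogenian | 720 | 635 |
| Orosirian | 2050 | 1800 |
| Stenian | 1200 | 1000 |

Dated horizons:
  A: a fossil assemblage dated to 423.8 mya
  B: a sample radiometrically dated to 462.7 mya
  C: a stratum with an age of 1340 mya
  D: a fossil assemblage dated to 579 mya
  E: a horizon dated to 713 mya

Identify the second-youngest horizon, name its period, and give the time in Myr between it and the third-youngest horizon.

Smaller Ma means younger, so youngest first: A 423.8 < B 462.7 < D 579 < E 713 < C 1340.
Counting 2 along gives B (462.7 Ma); the excerpt puts that inside the Ordovician, 485.4–443.8 Ma.
Next in line is D (579 Ma), and 579 − 462.7 = 116.3 Myr.

B, in the Ordovician; 116.3 million years to D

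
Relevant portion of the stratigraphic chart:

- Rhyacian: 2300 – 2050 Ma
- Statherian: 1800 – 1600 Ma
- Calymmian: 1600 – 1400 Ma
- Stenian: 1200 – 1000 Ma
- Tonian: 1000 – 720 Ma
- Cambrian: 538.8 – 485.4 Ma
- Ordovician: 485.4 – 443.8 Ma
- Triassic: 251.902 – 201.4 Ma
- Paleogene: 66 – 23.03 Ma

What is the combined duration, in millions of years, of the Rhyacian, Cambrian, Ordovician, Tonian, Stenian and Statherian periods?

Duration is start − end for each: (2300 − 2050) + (538.8 − 485.4) + (485.4 − 443.8) + (1000 − 720) + (1200 − 1000) + (1800 − 1600).
That is 250 + 53.4 + 41.6 + 280 + 200 + 200, which totals 1025 million years.

1025 million years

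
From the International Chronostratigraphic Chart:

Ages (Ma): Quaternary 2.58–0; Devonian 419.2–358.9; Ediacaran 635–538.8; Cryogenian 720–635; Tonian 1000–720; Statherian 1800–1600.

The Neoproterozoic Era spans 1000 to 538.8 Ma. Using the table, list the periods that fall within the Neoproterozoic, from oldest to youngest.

Tonian, Cryogenian, Ediacaran

Periods with both bounds inside 1000–538.8 Ma: Tonian (1000–720), Cryogenian (720–635), Ediacaran (635–538.8).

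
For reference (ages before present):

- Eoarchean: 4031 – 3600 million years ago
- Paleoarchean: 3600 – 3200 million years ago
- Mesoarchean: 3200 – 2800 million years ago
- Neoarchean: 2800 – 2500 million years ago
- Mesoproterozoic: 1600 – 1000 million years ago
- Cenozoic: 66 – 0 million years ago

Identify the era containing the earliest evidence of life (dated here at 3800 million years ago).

Eoarchean

3800 Ma lies between 4031 and 3600 Ma, so it falls in the Eoarchean.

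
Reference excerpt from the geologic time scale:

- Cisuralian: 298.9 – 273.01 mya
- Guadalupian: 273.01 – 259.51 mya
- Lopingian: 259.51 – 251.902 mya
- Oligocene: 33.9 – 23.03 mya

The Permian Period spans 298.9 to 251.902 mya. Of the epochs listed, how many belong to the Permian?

Epochs inside 298.9–251.902 Ma: Cisuralian, Guadalupian, Lopingian — 3 in total.

3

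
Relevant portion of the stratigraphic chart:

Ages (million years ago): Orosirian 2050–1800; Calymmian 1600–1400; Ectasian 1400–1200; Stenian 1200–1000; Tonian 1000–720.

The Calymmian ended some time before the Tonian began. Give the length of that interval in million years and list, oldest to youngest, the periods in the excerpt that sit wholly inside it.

400 million years; Ectasian, Stenian

End of Calymmian = 1400 Ma; start of Tonian = 1000 Ma.
Gap = 1400 − 1000 = 400 Myr.
Periods wholly inside 1400–1000 Ma: Ectasian (1400–1200), Stenian (1200–1000).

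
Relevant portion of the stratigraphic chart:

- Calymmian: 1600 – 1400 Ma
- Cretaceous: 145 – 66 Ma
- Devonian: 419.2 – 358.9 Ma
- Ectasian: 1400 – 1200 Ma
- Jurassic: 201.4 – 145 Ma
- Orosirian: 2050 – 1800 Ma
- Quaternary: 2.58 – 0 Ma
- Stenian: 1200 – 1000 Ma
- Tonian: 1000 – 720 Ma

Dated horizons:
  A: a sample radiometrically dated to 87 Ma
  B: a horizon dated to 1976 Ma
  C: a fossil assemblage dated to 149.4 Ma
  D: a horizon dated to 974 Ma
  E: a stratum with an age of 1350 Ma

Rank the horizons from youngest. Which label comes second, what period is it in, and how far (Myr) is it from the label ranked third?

Smaller Ma means younger, so youngest first: A 87 < C 149.4 < D 974 < E 1350 < B 1976.
Counting 2 along gives C (149.4 Ma); the excerpt puts that inside the Jurassic, 201.4–145 Ma.
Next in line is D (974 Ma), and 974 − 149.4 = 824.6 Myr.

C, in the Jurassic; 824.6 million years to D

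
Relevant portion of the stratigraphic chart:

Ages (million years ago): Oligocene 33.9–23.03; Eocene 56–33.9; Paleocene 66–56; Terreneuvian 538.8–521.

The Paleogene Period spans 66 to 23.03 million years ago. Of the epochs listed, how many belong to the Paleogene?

3

Epochs inside 66–23.03 Ma: Paleocene, Eocene, Oligocene — 3 in total.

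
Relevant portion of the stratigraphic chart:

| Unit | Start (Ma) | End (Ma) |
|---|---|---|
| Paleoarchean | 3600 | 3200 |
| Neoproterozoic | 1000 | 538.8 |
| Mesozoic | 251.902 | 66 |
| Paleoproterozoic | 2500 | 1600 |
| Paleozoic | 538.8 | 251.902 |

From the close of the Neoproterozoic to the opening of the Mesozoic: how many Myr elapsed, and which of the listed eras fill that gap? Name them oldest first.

The Neoproterozoic closes at 538.8 Ma and the Mesozoic opens at 251.902 Ma, so the interval is 538.8 − 251.902 = 286.898 Myr.
An era fits inside if it starts at or after 538.8 Ma and ends at or before 251.902 Ma; oldest first that gives Paleozoic.

286.898 million years; Paleozoic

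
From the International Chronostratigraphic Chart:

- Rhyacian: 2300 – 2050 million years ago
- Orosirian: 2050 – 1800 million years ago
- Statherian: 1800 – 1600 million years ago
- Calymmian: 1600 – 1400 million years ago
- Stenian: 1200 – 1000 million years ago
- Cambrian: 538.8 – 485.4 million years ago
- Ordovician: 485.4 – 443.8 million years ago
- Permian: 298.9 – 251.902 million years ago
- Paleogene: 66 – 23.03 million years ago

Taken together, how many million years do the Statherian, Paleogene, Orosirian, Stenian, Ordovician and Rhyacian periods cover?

984.57 million years

Each duration: Statherian = 200; Paleogene = 42.97; Orosirian = 250; Stenian = 200; Ordovician = 41.6; Rhyacian = 250.
Sum: 200 + 42.97 + 250 + 200 + 41.6 + 250 = 984.57 Myr.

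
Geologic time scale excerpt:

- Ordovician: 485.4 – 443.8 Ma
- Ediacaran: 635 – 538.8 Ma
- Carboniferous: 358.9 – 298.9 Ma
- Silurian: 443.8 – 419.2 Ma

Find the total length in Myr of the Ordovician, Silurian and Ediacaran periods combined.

Each duration: Ordovician = 41.6; Silurian = 24.6; Ediacaran = 96.2.
Sum: 41.6 + 24.6 + 96.2 = 162.4 Myr.

162.4 million years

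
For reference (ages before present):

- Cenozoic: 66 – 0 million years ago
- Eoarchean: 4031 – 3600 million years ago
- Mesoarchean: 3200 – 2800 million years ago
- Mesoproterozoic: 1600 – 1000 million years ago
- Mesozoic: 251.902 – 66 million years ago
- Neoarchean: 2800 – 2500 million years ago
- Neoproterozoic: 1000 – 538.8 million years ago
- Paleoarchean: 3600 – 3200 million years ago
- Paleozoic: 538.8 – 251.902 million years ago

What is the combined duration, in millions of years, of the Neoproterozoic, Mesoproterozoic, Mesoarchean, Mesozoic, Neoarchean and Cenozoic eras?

Duration is start − end for each: (1000 − 538.8) + (1600 − 1000) + (3200 − 2800) + (251.902 − 66) + (2800 − 2500) + (66 − 0).
That is 461.2 + 600 + 400 + 185.902 + 300 + 66, which totals 2013.102 million years.

2013.102 million years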